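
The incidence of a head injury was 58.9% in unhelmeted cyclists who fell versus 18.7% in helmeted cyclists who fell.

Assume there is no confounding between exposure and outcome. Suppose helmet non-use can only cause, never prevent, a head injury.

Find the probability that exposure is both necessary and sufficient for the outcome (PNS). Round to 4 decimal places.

PNS ≈ 0.4020

p₁ = 0.589, p₀ = 0.187.
Under exogeneity and monotonicity, PNS = p₁ − p₀.
PNS = 0.589 − 0.187 = 0.402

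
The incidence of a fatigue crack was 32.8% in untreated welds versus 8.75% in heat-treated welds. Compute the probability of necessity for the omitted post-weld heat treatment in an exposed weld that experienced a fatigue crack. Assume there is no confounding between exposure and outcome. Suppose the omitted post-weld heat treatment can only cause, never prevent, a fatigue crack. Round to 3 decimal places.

PN ≈ 0.733

p₁ = 0.328, p₀ = 0.0875.
Under exogeneity and monotonicity, PN = (p₁ − p₀) / p₁.
PN = (0.328 − 0.0875) / 0.328 = 0.2405 / 0.328 ≈ 0.7332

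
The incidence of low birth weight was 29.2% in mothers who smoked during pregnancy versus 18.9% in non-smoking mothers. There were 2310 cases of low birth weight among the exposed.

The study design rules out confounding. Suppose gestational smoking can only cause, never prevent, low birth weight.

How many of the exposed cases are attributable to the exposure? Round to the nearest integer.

about 815 cases

p₁ = 0.292, p₀ = 0.189.
PN = (p₁ − p₀)/p₁ = (0.292 − 0.189) / 0.292 ≈ 0.35274.
Attributable cases ≈ PN × (exposed cases) = 0.35274 × 2310 ≈ 814.83.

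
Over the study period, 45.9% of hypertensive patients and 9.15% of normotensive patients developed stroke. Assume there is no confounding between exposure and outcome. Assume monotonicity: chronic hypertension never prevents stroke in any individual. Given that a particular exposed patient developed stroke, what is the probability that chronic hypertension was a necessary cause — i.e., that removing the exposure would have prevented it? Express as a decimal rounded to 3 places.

p₁ = 0.459, p₀ = 0.0915.
Under exogeneity and monotonicity, PN = (p₁ − p₀) / p₁.
PN = (0.459 − 0.0915) / 0.459 = 0.3675 / 0.459 ≈ 0.8007

PN ≈ 0.801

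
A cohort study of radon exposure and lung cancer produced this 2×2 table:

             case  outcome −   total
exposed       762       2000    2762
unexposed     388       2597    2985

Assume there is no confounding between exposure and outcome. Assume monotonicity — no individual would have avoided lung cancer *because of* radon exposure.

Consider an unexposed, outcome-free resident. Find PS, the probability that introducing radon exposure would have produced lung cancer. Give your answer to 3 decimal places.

PS ≈ 0.168

p₁ = P(outcome | exposed) = 762/2762 = 0.27589
p₀ = P(outcome | unexposed) = 388/2985 = 0.12998
Under exogeneity and monotonicity, PS = (p₁ − p₀) / (1 − p₀).
PS = (0.27589 − 0.12998) / (1 − 0.12998) = 0.1459 / 0.87002 ≈ 0.1677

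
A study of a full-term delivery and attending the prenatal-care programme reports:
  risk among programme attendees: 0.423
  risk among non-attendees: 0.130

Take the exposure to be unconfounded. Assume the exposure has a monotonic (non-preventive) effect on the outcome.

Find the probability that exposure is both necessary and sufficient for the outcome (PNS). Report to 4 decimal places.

PNS ≈ 0.2930

Let p₁ = 0.423, p₀ = 0.13.
Under exogeneity and monotonicity, PNS = p₁ − p₀.
PNS = 0.423 − 0.13 = 0.293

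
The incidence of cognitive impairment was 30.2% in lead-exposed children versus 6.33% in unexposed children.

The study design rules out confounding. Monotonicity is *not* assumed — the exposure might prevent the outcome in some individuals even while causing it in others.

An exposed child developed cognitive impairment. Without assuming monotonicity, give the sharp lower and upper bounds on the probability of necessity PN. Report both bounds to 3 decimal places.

p₁ = 0.302, p₀ = 0.0633.
Under exogeneity alone the bounds on PN are max{0,(p₁−p₀)/p₁} ≤ PN ≤ min{1,(1−p₀)/p₁}.
  lower = (p₁ − p₀)/p₁ = 0.2387 / 0.302 ≈ 0.7904
  upper = min{1, (1 − p₀)/p₁} = 0.9367 / 0.302 ≈ 3.1017 → capped at 1

0.790 ≤ PN ≤ 1.000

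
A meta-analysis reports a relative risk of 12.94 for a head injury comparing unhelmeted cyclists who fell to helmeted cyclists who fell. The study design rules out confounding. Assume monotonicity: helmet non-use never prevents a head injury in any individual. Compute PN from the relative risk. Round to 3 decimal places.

PN ≈ 0.923

Under exogeneity and monotonicity, PN = (RR − 1) / RR = 1 − 1/RR.
PN = (12.94 − 1) / 12.94 = 11.94 / 12.94 ≈ 0.9227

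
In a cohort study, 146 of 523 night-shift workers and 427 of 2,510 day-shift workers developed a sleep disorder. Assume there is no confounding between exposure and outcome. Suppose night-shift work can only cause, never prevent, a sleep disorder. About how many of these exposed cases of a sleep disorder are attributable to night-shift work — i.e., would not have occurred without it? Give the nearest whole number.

about 57 cases

p₁ = P(outcome | exposed) = 146/523 = 0.27916
p₀ = P(outcome | unexposed) = 427/2510 = 0.17012
PN = (p₁ − p₀)/p₁ = (0.27916 − 0.17012) / 0.27916 ≈ 0.39060.
Attributable cases ≈ PN × (exposed cases) = 0.39060 × 146 ≈ 57.03.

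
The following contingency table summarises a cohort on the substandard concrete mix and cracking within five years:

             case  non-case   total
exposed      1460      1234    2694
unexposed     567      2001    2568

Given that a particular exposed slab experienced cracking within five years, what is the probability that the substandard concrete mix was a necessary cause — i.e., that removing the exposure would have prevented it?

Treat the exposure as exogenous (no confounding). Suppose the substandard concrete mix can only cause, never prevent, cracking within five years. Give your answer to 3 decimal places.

p₁ = P(outcome | exposed) = 1460/2694 = 0.54195
p₀ = P(outcome | unexposed) = 567/2568 = 0.22079
Under exogeneity and monotonicity, PN = (p₁ − p₀)/p₁.
PN = (0.54195 − 0.22079) / 0.54195 ≈ 0.5926

PN ≈ 0.593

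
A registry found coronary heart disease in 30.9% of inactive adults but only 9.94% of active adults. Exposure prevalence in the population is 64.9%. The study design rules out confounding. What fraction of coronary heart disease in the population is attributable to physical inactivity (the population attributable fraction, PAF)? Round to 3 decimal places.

p₁ = 0.309, p₀ = 0.0994.
Overall risk P(Y=1) = π·p₁ + (1−π)·p₀ = 0.649×0.309 + 0.351×0.0994 = 0.23543.
Under exogeneity, PAF = [P(Y=1) − p₀] / P(Y=1).
PAF = (0.23543 − 0.0994) / 0.23543 ≈ 0.5778

PAF ≈ 0.578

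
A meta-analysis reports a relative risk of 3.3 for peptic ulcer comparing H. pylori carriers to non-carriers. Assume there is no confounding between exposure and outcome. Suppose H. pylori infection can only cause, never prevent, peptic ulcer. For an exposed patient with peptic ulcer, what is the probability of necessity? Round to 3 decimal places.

PN ≈ 0.697

Under exogeneity and monotonicity, PN = (RR − 1) / RR = 1 − 1/RR.
PN = (3.3 − 1) / 3.3 = 2.3 / 3.3 ≈ 0.6970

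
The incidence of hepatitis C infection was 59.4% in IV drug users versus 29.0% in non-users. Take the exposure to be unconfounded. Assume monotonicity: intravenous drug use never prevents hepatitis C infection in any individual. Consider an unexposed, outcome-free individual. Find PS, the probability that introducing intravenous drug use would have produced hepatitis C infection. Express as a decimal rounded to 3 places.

PS ≈ 0.428

p₁ = 0.594, p₀ = 0.29.
Under exogeneity and monotonicity, PS = (p₁ − p₀) / (1 − p₀).
PS = (0.594 − 0.29) / (1 − 0.29) = 0.304 / 0.71 ≈ 0.4282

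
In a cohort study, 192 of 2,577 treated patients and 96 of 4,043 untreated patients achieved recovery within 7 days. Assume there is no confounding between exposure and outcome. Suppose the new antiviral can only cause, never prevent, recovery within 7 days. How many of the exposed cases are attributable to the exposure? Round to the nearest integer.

p₁ = P(outcome | exposed) = 192/2577 = 0.074505
p₀ = P(outcome | unexposed) = 96/4043 = 0.023745
PN = (p₁ − p₀)/p₁ = (0.074505 − 0.023745) / 0.074505 ≈ 0.68130.
Attributable cases ≈ PN × (exposed cases) = 0.68130 × 192 ≈ 130.81.

about 131 cases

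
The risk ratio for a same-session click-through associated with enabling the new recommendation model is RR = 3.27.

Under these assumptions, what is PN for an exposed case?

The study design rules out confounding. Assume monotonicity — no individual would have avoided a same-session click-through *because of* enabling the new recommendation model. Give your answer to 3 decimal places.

Under exogeneity and monotonicity, PN = (RR − 1) / RR = 1 − 1/RR.
PN = (3.27 − 1) / 3.27 = 2.27 / 3.27 ≈ 0.6942

PN ≈ 0.694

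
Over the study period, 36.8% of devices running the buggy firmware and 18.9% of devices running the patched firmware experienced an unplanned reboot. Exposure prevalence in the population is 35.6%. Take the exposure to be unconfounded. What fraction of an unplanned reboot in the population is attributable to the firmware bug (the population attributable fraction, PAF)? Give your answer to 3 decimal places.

p₁ = 0.368, p₀ = 0.189.
Overall risk P(Y=1) = π·p₁ + (1−π)·p₀ = 0.356×0.368 + 0.644×0.189 = 0.25272.
Under exogeneity, PAF = [P(Y=1) − p₀] / P(Y=1).
PAF = (0.25272 − 0.189) / 0.25272 ≈ 0.2521

PAF ≈ 0.252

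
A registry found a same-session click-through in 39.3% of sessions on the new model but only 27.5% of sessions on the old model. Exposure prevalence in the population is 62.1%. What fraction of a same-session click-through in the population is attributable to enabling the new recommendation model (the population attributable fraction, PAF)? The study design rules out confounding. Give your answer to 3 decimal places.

PAF ≈ 0.210

p₁ = 0.393, p₀ = 0.275.
Overall risk P(Y=1) = π·p₁ + (1−π)·p₀ = 0.621×0.393 + 0.379×0.275 = 0.34828.
Under exogeneity, PAF = [P(Y=1) − p₀] / P(Y=1).
PAF = (0.34828 − 0.275) / 0.34828 ≈ 0.2104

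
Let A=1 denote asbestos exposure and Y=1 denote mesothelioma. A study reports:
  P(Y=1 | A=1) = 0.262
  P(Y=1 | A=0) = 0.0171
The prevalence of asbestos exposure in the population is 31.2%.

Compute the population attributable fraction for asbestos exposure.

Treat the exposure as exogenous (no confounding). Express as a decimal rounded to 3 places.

PAF ≈ 0.817

Let p₁ = 0.262, p₀ = 0.0171.
Overall risk P(Y=1) = π·p₁ + (1−π)·p₀ = 0.312×0.262 + 0.688×0.0171 = 0.093509.
Under exogeneity, PAF = [P(Y=1) − p₀] / P(Y=1).
PAF = (0.093509 − 0.0171) / 0.093509 ≈ 0.8171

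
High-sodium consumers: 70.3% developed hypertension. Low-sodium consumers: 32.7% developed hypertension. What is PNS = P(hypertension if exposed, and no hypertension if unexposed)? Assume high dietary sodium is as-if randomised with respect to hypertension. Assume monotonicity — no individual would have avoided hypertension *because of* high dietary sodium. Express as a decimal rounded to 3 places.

PNS ≈ 0.376

p₁ = 0.703, p₀ = 0.327.
Under exogeneity and monotonicity, PNS = p₁ − p₀.
PNS = 0.703 − 0.327 = 0.376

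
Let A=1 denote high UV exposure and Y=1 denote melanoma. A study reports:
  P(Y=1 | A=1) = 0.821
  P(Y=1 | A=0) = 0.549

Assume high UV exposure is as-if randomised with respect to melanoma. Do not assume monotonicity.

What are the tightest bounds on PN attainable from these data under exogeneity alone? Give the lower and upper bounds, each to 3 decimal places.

Let p₁ = 0.821, p₀ = 0.549.
Under exogeneity alone the bounds on PN are max{0,(p₁−p₀)/p₁} ≤ PN ≤ min{1,(1−p₀)/p₁}.
  lower = (p₁ − p₀)/p₁ = 0.272 / 0.821 ≈ 0.3313
  upper = min{1, (1 − p₀)/p₁} = 0.451 / 0.821 ≈ 0.5493

0.331 ≤ PN ≤ 0.549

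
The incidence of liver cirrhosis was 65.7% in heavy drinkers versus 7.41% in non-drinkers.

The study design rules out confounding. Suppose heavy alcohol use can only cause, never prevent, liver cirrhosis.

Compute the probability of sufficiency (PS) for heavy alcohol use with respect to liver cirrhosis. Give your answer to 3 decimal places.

p₁ = 0.657, p₀ = 0.0741.
Under exogeneity and monotonicity, PS = (p₁ − p₀) / (1 − p₀).
PS = (0.657 − 0.0741) / (1 − 0.0741) = 0.5829 / 0.9259 ≈ 0.6295

PS ≈ 0.630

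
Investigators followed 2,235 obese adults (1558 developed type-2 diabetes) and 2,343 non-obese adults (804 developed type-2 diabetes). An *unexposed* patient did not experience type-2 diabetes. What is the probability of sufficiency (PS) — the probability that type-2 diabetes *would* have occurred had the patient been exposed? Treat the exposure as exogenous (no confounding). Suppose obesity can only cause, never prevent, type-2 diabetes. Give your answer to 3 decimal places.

p₁ = P(outcome | exposed) = 1558/2235 = 0.69709
p₀ = P(outcome | unexposed) = 804/2343 = 0.34315
Under exogeneity and monotonicity, PS = (p₁ − p₀) / (1 − p₀).
PS = (0.69709 − 0.34315) / (1 − 0.34315) = 0.35394 / 0.65685 ≈ 0.5388

PS ≈ 0.539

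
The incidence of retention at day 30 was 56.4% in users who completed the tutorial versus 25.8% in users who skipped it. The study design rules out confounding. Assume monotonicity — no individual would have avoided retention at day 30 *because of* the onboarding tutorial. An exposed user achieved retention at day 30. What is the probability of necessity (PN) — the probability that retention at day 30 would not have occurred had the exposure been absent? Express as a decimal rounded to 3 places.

p₁ = 0.564, p₀ = 0.258.
Under exogeneity and monotonicity, PN = (p₁ − p₀) / p₁.
PN = (0.564 − 0.258) / 0.564 = 0.306 / 0.564 ≈ 0.5426

PN ≈ 0.543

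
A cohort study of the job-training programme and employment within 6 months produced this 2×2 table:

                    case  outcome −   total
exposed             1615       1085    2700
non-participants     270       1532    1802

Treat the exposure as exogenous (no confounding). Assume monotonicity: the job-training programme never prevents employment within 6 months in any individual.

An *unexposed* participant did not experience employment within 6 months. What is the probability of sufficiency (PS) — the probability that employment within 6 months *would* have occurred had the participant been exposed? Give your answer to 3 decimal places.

PS ≈ 0.527

p₁ = P(outcome | exposed) = 1615/2700 = 0.59815
p₀ = P(outcome | unexposed) = 270/1802 = 0.14983
Under exogeneity and monotonicity, PS = (p₁ − p₀)/(1 − p₀).
PS = (0.59815 − 0.14983) / 0.85017 ≈ 0.5273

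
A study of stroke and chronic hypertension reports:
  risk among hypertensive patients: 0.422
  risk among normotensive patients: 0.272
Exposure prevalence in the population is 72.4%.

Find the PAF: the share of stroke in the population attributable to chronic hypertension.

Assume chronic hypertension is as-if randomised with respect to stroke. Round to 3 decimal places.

PAF ≈ 0.285

Let p₁ = 0.422, p₀ = 0.272.
Overall risk P(Y=1) = π·p₁ + (1−π)·p₀ = 0.724×0.422 + 0.276×0.272 = 0.3806.
Under exogeneity, PAF = [P(Y=1) − p₀] / P(Y=1).
PAF = (0.3806 − 0.272) / 0.3806 ≈ 0.2853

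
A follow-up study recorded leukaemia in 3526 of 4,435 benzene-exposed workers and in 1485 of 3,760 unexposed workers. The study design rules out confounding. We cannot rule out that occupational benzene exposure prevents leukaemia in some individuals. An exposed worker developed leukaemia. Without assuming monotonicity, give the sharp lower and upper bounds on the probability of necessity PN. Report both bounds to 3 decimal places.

0.503 ≤ PN ≤ 0.761

p₁ = P(outcome | exposed) = 3526/4435 = 0.79504
p₀ = P(outcome | unexposed) = 1485/3760 = 0.39495
Under exogeneity alone the bounds on PN are max{0,(p₁−p₀)/p₁} ≤ PN ≤ min{1,(1−p₀)/p₁}.
  lower = (p₁ − p₀)/p₁ = 0.40009 / 0.79504 ≈ 0.5032
  upper = min{1, (1 − p₀)/p₁} = 0.60505 / 0.79504 ≈ 0.7610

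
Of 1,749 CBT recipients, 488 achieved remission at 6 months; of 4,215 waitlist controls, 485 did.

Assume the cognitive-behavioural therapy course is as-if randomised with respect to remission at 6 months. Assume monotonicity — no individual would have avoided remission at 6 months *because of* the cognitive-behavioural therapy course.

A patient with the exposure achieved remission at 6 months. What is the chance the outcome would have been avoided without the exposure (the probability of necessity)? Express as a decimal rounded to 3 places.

PN ≈ 0.588

p₁ = P(outcome | exposed) = 488/1749 = 0.27902
p₀ = P(outcome | unexposed) = 485/4215 = 0.11507
Under exogeneity and monotonicity, PN = (p₁ − p₀) / p₁.
PN = (0.27902 − 0.11507) / 0.27902 = 0.16395 / 0.27902 ≈ 0.5876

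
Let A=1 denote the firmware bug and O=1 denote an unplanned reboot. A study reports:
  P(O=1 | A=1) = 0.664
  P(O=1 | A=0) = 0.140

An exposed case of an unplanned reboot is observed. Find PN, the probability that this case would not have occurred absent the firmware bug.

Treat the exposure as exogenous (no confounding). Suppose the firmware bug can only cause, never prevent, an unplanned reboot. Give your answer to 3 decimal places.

PN ≈ 0.789

Let p₁ = 0.664, p₀ = 0.14.
Under exogeneity and monotonicity, PN = (p₁ − p₀) / p₁.
PN = (0.664 − 0.14) / 0.664 = 0.524 / 0.664 ≈ 0.7892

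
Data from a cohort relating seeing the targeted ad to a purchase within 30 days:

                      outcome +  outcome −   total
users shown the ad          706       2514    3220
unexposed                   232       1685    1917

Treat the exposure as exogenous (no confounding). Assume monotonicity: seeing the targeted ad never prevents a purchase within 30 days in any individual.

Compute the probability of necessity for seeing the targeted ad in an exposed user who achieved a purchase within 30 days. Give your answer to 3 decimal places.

PN ≈ 0.448

p₁ = P(outcome | exposed) = 706/3220 = 0.21925
p₀ = P(outcome | unexposed) = 232/1917 = 0.12102
Under exogeneity and monotonicity, PN = (p₁ − p₀)/p₁.
PN = (0.21925 − 0.12102) / 0.21925 ≈ 0.4480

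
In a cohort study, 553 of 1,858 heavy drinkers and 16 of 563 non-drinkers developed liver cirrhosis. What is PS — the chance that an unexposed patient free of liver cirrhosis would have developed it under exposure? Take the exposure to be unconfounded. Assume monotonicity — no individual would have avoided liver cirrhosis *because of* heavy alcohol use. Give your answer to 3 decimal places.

p₁ = P(outcome | exposed) = 553/1858 = 0.29763
p₀ = P(outcome | unexposed) = 16/563 = 0.028419
Under exogeneity and monotonicity, PS = (p₁ − p₀) / (1 − p₀).
PS = (0.29763 − 0.028419) / (1 − 0.028419) = 0.26921 / 0.97158 ≈ 0.2771

PS ≈ 0.277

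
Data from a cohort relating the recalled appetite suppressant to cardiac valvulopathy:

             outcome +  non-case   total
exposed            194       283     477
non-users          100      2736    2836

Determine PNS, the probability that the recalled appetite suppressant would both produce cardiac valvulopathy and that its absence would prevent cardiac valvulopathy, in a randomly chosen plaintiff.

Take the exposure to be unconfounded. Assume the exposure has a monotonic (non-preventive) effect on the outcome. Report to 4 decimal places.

PNS ≈ 0.3714

p₁ = P(outcome | exposed) = 194/477 = 0.40671
p₀ = P(outcome | unexposed) = 100/2836 = 0.035261
Under exogeneity and monotonicity, PNS = p₁ − p₀.
PNS = 0.40671 − 0.035261 = 0.37145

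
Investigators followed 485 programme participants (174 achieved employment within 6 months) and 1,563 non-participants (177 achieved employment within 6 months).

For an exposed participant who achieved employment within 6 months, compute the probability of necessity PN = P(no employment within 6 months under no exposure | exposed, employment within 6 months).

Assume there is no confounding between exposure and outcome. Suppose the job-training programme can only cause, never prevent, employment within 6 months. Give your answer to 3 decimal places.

p₁ = P(outcome | exposed) = 174/485 = 0.35876
p₀ = P(outcome | unexposed) = 177/1563 = 0.11324
Under exogeneity and monotonicity, PN = (p₁ − p₀) / p₁.
PN = (0.35876 − 0.11324) / 0.35876 = 0.24552 / 0.35876 ≈ 0.6843

PN ≈ 0.684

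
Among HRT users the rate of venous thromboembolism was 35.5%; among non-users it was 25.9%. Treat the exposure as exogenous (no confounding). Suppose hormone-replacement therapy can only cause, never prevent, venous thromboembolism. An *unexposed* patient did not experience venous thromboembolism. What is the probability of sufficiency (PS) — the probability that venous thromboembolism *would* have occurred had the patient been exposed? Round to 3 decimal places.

p₁ = 0.355, p₀ = 0.259.
Under exogeneity and monotonicity, PS = (p₁ − p₀) / (1 − p₀).
PS = (0.355 − 0.259) / (1 − 0.259) = 0.096 / 0.741 ≈ 0.1296

PS ≈ 0.130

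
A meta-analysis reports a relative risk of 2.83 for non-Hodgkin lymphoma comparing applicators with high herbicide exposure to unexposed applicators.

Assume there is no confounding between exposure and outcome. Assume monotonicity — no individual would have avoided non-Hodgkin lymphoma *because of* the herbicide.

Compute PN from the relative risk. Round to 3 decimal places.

Under exogeneity and monotonicity, PN = (RR − 1) / RR = 1 − 1/RR.
PN = (2.83 − 1) / 2.83 = 1.83 / 2.83 ≈ 0.6466

PN ≈ 0.647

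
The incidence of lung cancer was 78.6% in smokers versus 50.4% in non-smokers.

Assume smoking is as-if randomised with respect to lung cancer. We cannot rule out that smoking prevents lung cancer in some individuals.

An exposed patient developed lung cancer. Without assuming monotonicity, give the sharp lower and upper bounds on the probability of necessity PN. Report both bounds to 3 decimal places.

0.359 ≤ PN ≤ 0.631

p₁ = 0.786, p₀ = 0.504.
Under exogeneity alone the bounds on PN are max{0,(p₁−p₀)/p₁} ≤ PN ≤ min{1,(1−p₀)/p₁}.
  lower = (p₁ − p₀)/p₁ = 0.282 / 0.786 ≈ 0.3588
  upper = min{1, (1 − p₀)/p₁} = 0.496 / 0.786 ≈ 0.6310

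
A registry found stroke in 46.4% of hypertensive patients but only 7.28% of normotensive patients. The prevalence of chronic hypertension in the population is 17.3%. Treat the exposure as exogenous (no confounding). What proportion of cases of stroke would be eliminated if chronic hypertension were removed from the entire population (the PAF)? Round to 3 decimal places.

p₁ = 0.464, p₀ = 0.0728.
Overall risk P(Y=1) = π·p₁ + (1−π)·p₀ = 0.173×0.464 + 0.827×0.0728 = 0.14048.
Under exogeneity, PAF = [P(Y=1) − p₀] / P(Y=1).
PAF = (0.14048 − 0.0728) / 0.14048 ≈ 0.4818

PAF ≈ 0.482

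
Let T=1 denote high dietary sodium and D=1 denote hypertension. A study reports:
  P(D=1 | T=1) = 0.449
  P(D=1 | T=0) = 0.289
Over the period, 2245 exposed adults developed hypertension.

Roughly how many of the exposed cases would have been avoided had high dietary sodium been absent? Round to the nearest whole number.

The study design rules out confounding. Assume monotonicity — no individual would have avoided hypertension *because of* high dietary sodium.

about 800 cases

Let p₁ = 0.449, p₀ = 0.289.
PN = (p₁ − p₀)/p₁ = (0.449 − 0.289) / 0.449 ≈ 0.35635.
Attributable cases ≈ PN × (exposed cases) = 0.35635 × 2245 ≈ 800.00.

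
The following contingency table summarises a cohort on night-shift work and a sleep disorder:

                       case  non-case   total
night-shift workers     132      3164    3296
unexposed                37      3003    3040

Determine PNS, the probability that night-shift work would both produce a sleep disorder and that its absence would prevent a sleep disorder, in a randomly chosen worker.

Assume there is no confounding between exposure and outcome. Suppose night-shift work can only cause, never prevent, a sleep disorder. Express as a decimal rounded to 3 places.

PNS ≈ 0.028

p₁ = P(outcome | exposed) = 132/3296 = 0.040049
p₀ = P(outcome | unexposed) = 37/3040 = 0.012171
Under exogeneity and monotonicity, PNS = p₁ − p₀.
PNS = 0.040049 − 0.012171 = 0.027877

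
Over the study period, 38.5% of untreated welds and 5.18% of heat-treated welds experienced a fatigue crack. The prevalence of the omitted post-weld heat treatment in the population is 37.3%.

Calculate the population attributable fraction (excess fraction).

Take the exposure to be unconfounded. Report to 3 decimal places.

p₁ = 0.385, p₀ = 0.0518.
Overall risk P(Y=1) = π·p₁ + (1−π)·p₀ = 0.373×0.385 + 0.627×0.0518 = 0.17608.
Under exogeneity, PAF = [P(Y=1) − p₀] / P(Y=1).
PAF = (0.17608 − 0.0518) / 0.17608 ≈ 0.7058

PAF ≈ 0.706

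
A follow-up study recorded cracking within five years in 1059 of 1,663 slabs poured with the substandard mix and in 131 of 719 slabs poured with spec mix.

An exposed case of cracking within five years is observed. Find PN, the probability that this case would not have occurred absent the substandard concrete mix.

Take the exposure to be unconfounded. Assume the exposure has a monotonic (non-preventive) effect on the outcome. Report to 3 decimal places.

p₁ = P(outcome | exposed) = 1059/1663 = 0.6368
p₀ = P(outcome | unexposed) = 131/719 = 0.1822
Under exogeneity and monotonicity, PN = (p₁ − p₀) / p₁.
PN = (0.6368 − 0.1822) / 0.6368 = 0.4546 / 0.6368 ≈ 0.7139

PN ≈ 0.714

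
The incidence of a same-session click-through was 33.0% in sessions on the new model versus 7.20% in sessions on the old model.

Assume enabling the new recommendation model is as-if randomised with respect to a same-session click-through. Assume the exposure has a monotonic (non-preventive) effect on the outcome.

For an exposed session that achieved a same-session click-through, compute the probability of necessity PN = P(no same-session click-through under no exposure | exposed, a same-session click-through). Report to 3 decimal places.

PN ≈ 0.782

p₁ = 0.33, p₀ = 0.072.
Under exogeneity and monotonicity, PN = (p₁ − p₀) / p₁.
PN = (0.33 − 0.072) / 0.33 = 0.258 / 0.33 ≈ 0.7818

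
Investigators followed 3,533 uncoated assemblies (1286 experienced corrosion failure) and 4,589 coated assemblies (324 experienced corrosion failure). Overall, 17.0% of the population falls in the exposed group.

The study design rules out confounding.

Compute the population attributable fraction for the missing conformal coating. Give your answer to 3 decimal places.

p₁ = P(outcome | exposed) = 1286/3533 = 0.364
p₀ = P(outcome | unexposed) = 324/4589 = 0.070604
Overall risk P(Y=1) = π·p₁ + (1−π)·p₀ = 0.17×0.364 + 0.83×0.070604 = 0.12048.
Under exogeneity, PAF = [P(Y=1) − p₀] / P(Y=1).
PAF = (0.12048 − 0.070604) / 0.12048 ≈ 0.4140

PAF ≈ 0.414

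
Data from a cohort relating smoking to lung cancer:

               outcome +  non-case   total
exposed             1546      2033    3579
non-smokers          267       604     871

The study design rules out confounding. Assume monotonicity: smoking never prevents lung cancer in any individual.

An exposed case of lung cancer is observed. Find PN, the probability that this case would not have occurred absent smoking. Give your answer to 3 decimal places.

p₁ = P(outcome | exposed) = 1546/3579 = 0.43196
p₀ = P(outcome | unexposed) = 267/871 = 0.30654
Under exogeneity and monotonicity, PN = (p₁ − p₀) / p₁.
PN = (0.43196 − 0.30654) / 0.43196 = 0.12542 / 0.43196 ≈ 0.2903

PN ≈ 0.290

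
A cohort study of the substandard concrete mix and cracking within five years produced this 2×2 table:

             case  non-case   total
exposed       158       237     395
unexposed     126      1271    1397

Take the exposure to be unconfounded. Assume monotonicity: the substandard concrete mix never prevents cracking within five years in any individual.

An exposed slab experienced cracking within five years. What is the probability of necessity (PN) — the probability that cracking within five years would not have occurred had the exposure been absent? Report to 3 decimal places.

PN ≈ 0.775

p₁ = P(outcome | exposed) = 158/395 = 0.4
p₀ = P(outcome | unexposed) = 126/1397 = 0.090193
Under exogeneity and monotonicity, PN = (p₁ − p₀) / p₁.
PN = (0.4 − 0.090193) / 0.4 = 0.30981 / 0.4 ≈ 0.7745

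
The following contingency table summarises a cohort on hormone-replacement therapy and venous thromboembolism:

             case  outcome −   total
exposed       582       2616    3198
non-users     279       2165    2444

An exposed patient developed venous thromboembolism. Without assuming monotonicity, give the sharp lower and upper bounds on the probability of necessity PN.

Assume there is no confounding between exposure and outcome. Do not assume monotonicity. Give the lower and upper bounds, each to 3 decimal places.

0.373 ≤ PN ≤ 1.000

p₁ = P(outcome | exposed) = 582/3198 = 0.18199
p₀ = P(outcome | unexposed) = 279/2444 = 0.11416
Under exogeneity alone the bounds on PN are max{0,(p₁−p₀)/p₁} ≤ PN ≤ min{1,(1−p₀)/p₁}.
  lower = (p₁ − p₀)/p₁ = 0.067832 / 0.18199 ≈ 0.3727
  upper = min{1, (1 − p₀)/p₁} = 0.88584 / 0.18199 ≈ 4.8676 → capped at 1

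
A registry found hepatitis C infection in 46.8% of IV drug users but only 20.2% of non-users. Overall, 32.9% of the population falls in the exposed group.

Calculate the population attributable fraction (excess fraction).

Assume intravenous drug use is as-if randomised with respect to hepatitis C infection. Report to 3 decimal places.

PAF ≈ 0.302

p₁ = 0.468, p₀ = 0.202.
Overall risk P(Y=1) = π·p₁ + (1−π)·p₀ = 0.329×0.468 + 0.671×0.202 = 0.28951.
Under exogeneity, PAF = [P(Y=1) − p₀] / P(Y=1).
PAF = (0.28951 − 0.202) / 0.28951 ≈ 0.3023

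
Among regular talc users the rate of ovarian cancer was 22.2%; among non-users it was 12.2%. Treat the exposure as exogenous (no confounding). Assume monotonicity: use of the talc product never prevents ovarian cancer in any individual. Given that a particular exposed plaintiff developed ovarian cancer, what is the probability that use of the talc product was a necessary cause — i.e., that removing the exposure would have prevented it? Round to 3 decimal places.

PN ≈ 0.450

p₁ = 0.222, p₀ = 0.122.
Under exogeneity and monotonicity, PN = (p₁ − p₀) / p₁.
PN = (0.222 − 0.122) / 0.222 = 0.1 / 0.222 ≈ 0.4505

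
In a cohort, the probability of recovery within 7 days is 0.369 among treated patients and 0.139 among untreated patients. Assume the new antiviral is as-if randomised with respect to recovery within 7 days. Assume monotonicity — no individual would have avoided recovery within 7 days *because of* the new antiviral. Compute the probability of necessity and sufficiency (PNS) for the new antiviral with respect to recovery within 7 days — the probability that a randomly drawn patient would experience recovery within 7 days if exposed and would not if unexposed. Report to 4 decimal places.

PNS ≈ 0.2300

Let p₁ = 0.369, p₀ = 0.139.
Under exogeneity and monotonicity, PNS = p₁ − p₀.
PNS = 0.369 − 0.139 = 0.23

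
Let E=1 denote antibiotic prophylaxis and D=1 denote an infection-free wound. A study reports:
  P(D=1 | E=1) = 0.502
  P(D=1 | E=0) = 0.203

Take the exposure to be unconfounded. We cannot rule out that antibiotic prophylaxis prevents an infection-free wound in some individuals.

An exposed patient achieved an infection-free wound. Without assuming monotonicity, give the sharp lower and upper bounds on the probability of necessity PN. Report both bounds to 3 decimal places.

Let p₁ = 0.502, p₀ = 0.203.
Under exogeneity alone the bounds on PN are max{0,(p₁−p₀)/p₁} ≤ PN ≤ min{1,(1−p₀)/p₁}.
  lower = (p₁ − p₀)/p₁ = 0.299 / 0.502 ≈ 0.5956
  upper = min{1, (1 − p₀)/p₁} = 0.797 / 0.502 ≈ 1.5876 → capped at 1

0.596 ≤ PN ≤ 1.000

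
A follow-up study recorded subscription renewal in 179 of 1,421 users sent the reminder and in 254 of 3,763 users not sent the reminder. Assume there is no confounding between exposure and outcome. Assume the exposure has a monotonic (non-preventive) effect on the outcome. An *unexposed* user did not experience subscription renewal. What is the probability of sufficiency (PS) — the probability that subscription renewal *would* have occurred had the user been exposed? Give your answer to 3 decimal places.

PS ≈ 0.063

p₁ = P(outcome | exposed) = 179/1421 = 0.12597
p₀ = P(outcome | unexposed) = 254/3763 = 0.067499
Under exogeneity and monotonicity, PS = (p₁ − p₀) / (1 − p₀).
PS = (0.12597 − 0.067499) / (1 − 0.067499) = 0.058468 / 0.9325 ≈ 0.0627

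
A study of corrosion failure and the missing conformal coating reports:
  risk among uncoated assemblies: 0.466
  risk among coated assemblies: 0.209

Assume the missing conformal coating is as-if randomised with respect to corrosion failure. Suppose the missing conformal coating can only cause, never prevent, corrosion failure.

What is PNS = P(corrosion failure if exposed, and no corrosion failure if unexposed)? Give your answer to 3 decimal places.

PNS ≈ 0.257

Let p₁ = 0.466, p₀ = 0.209.
Under exogeneity and monotonicity, PNS = p₁ − p₀.
PNS = 0.466 − 0.209 = 0.257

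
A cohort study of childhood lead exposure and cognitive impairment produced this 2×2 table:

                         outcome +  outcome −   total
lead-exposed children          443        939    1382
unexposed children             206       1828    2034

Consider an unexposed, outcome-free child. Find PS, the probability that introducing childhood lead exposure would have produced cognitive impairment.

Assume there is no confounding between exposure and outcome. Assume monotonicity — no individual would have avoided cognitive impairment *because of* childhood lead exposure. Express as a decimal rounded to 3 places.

p₁ = P(outcome | exposed) = 443/1382 = 0.32055
p₀ = P(outcome | unexposed) = 206/2034 = 0.10128
Under exogeneity and monotonicity, PS = (p₁ − p₀)/(1 − p₀).
PS = (0.32055 − 0.10128) / 0.89872 ≈ 0.2440

PS ≈ 0.244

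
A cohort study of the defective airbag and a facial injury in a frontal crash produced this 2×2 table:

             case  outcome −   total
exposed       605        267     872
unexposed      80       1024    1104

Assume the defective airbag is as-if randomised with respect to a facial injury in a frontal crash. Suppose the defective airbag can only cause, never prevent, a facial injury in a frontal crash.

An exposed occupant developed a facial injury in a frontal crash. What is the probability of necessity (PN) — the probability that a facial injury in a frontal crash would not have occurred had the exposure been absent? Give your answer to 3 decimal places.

PN ≈ 0.896

p₁ = P(outcome | exposed) = 605/872 = 0.69381
p₀ = P(outcome | unexposed) = 80/1104 = 0.072464
Under exogeneity and monotonicity, PN = (p₁ − p₀) / p₁.
PN = (0.69381 − 0.072464) / 0.69381 = 0.62134 / 0.69381 ≈ 0.8956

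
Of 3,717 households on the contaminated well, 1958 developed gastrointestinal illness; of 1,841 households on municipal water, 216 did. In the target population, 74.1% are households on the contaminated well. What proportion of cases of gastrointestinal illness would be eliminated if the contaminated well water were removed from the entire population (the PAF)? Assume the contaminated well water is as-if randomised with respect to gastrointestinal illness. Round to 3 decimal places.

p₁ = P(outcome | exposed) = 1958/3717 = 0.52677
p₀ = P(outcome | unexposed) = 216/1841 = 0.11733
Overall risk P(Y=1) = π·p₁ + (1−π)·p₀ = 0.741×0.52677 + 0.259×0.11733 = 0.42072.
Under exogeneity, PAF = [P(Y=1) − p₀] / P(Y=1).
PAF = (0.42072 − 0.11733) / 0.42072 ≈ 0.7211

PAF ≈ 0.721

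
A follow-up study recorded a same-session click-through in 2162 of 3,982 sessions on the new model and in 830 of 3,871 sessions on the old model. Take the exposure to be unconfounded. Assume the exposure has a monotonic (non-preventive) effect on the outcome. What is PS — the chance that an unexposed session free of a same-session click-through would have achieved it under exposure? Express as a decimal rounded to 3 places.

p₁ = P(outcome | exposed) = 2162/3982 = 0.54294
p₀ = P(outcome | unexposed) = 830/3871 = 0.21441
Under exogeneity and monotonicity, PS = (p₁ − p₀) / (1 − p₀).
PS = (0.54294 − 0.21441) / (1 − 0.21441) = 0.32853 / 0.78559 ≈ 0.4182

PS ≈ 0.418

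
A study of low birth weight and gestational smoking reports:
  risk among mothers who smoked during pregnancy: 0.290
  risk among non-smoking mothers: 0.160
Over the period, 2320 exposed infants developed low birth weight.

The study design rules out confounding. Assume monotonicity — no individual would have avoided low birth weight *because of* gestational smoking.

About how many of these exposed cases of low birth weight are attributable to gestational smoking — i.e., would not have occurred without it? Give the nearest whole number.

Let p₁ = 0.29, p₀ = 0.16.
PN = (p₁ − p₀)/p₁ = (0.29 − 0.16) / 0.29 ≈ 0.44828.
Attributable cases ≈ PN × (exposed cases) = 0.44828 × 2320 ≈ 1040.00.

about 1040 cases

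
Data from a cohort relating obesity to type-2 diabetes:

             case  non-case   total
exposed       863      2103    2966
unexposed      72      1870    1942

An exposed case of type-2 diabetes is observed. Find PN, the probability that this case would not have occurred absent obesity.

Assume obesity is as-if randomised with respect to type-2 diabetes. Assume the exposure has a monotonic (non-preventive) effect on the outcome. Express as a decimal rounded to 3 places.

PN ≈ 0.873

p₁ = P(outcome | exposed) = 863/2966 = 0.29096
p₀ = P(outcome | unexposed) = 72/1942 = 0.037075
Under exogeneity and monotonicity, PN = (p₁ − p₀)/p₁.
PN = (0.29096 − 0.037075) / 0.29096 ≈ 0.8726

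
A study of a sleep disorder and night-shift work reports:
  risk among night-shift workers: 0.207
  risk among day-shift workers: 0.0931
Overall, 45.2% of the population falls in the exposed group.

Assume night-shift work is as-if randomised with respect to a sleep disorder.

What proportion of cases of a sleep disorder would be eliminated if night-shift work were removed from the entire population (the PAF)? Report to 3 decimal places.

Let p₁ = 0.207, p₀ = 0.0931.
Overall risk P(Y=1) = π·p₁ + (1−π)·p₀ = 0.452×0.207 + 0.548×0.0931 = 0.14458.
Under exogeneity, PAF = [P(Y=1) − p₀] / P(Y=1).
PAF = (0.14458 − 0.0931) / 0.14458 ≈ 0.3561

PAF ≈ 0.356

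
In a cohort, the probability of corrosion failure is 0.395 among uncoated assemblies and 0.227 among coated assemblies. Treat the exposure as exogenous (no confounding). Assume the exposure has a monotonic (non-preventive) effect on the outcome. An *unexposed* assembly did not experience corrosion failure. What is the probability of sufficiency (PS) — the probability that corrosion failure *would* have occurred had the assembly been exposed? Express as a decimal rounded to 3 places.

Let p₁ = 0.395, p₀ = 0.227.
Under exogeneity and monotonicity, PS = (p₁ − p₀) / (1 − p₀).
PS = (0.395 − 0.227) / (1 − 0.227) = 0.168 / 0.773 ≈ 0.2173

PS ≈ 0.217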